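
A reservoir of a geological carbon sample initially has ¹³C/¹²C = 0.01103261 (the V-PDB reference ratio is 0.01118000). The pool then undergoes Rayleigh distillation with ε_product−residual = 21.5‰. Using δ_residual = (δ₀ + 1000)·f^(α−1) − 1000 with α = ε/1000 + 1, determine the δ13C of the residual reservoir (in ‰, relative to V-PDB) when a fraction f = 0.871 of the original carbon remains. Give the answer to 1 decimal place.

-16.1‰

δ₀ = (0.01103261/0.01118000 − 1)×1000 = (0.986817 − 1)×1000 = -13.183‰
α − 1 = ε/1000 = 0.0215
f^(α−1) = 0.871^(0.0215) = 0.997035
δ_res = (-13.183 + 1000) × 0.997035 − 1000 = 983.891 − 1000 = -16.11‰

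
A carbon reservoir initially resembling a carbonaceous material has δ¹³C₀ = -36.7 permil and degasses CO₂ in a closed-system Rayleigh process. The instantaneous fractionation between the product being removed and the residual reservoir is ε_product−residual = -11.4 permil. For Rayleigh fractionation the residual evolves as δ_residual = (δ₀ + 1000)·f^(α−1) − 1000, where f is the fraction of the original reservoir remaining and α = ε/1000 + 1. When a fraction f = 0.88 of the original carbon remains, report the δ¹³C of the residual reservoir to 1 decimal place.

Rayleigh residual: δ_res = (δ₀ + 1000)·f^(α−1) − 1000
α = ε/1000 + 1 = 0.98860, so α − 1 = -0.01140
f^(α−1) = 0.88^(-0.01140) = 1.001458
δ_res = (-36.7 + 1000) × 1.001458 − 1000 = 964.705 − 1000 = -35.30 permil

-35.3 permil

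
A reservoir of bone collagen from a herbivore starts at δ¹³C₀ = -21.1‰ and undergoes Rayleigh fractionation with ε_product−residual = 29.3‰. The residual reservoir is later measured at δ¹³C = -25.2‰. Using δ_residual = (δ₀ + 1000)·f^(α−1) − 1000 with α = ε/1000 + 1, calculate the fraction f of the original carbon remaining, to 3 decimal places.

α − 1 = ε/1000 = 0.0293
(δ_res + 1000)/(δ₀ + 1000) = (-25.2 + 1000)/(-21.1 + 1000) = 974.8/978.9 = 0.995812
f = 0.995812^(1/0.0293) = exp(ln(0.995812)/0.0293) = exp(-0.00420/0.0293)
f = exp(-0.1432) = 0.8665

0.867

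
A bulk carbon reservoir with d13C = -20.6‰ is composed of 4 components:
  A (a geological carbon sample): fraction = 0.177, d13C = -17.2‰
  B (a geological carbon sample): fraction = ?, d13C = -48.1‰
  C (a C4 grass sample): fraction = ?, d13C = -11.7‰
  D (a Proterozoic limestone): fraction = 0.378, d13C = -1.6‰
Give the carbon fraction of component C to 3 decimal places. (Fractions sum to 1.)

Let f_C and f_B be the unknown fractions; fractions sum to 1 so f_C + f_B = 0.445.
Mass balance: Σ fᵢ·δᵢ = δ_bulk ⇒ f_C·(-11.7) + f_B·(-48.1) = -20.6 − (-3.649) = -16.951
Substitute f_B = 0.445 − f_C:
f_C·(-11.7 − -48.1) = -16.951 − 0.445×(-48.1) = 4.454
f_C = 4.454 / 36.4 = 0.1224

0.122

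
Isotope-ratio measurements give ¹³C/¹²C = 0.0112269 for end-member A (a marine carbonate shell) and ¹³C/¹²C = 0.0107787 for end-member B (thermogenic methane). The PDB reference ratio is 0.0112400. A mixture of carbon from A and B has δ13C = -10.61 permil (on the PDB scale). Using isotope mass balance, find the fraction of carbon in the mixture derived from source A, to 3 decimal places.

0.763

δ_A = (0.0112269/0.0112400 − 1)×1000 = (0.998835 − 1)×1000 = -1.165 permil
δ_B = (0.0107787/0.0112400 − 1)×1000 = (0.958959 − 1)×1000 = -41.041 permil
f_A = (δ_mix − δ_B)/(δ_A − δ_B) = (-10.61 − (-41.041))/(-1.165 − (-41.041))
f_A = 30.431 / 39.875 = 0.7631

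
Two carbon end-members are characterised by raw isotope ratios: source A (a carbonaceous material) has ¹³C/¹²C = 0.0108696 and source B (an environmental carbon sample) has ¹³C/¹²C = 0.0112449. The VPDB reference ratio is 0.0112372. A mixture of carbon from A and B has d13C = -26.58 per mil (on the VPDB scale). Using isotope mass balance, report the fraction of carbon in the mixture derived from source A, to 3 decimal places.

0.816

δ_A = (0.0108696/0.0112372 − 1)×1000 = (0.967287 − 1)×1000 = -32.713 per mil
δ_B = (0.0112449/0.0112372 − 1)×1000 = (1.000685 − 1)×1000 = 0.685 per mil
f_A = (δ_mix − δ_B)/(δ_A − δ_B) = (-26.58 − (0.685))/(-32.713 − (0.685))
f_A = -27.265 / -33.398 = 0.8164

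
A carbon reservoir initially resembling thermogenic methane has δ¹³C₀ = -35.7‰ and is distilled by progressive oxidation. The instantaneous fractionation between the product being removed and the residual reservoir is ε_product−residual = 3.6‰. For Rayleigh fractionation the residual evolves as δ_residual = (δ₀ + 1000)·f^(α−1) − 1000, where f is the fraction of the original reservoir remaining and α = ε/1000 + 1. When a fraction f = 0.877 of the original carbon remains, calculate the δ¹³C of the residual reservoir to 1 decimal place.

Rayleigh residual: δ_res = (δ₀ + 1000)·f^(α−1) − 1000
α = ε/1000 + 1 = 1.00360, so α − 1 = 0.00360
f^(α−1) = 0.877^(0.00360) = 0.999528
δ_res = (-35.7 + 1000) × 0.999528 − 1000 = 963.844 − 1000 = -36.16‰

-36.2‰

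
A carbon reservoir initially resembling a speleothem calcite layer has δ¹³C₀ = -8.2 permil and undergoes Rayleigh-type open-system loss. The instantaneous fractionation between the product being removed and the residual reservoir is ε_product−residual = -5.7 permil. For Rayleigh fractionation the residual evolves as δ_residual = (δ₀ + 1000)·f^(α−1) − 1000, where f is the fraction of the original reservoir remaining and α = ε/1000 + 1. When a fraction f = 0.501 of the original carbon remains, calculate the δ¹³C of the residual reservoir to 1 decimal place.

Rayleigh residual: δ_res = (δ₀ + 1000)·f^(α−1) − 1000
α = ε/1000 + 1 = 0.99430, so α − 1 = -0.00570
f^(α−1) = 0.501^(-0.00570) = 1.003947
δ_res = (-8.2 + 1000) × 1.003947 − 1000 = 995.715 − 1000 = -4.29 permil

-4.3 permil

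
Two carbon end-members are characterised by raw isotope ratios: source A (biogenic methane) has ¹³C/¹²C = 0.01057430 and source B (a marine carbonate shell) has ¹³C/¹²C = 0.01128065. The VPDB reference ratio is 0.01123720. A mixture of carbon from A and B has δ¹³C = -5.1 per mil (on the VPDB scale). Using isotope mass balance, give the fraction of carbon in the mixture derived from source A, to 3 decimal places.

δ_A = (0.01057430/0.01123720 − 1)×1000 = (0.941008 − 1)×1000 = -58.992 per mil
δ_B = (0.01128065/0.01123720 − 1)×1000 = (1.003867 − 1)×1000 = 3.867 per mil
f_A = (δ_mix − δ_B)/(δ_A − δ_B) = (-5.1 − (3.867))/(-58.992 − (3.867))
f_A = -8.967 / -62.858 = 0.1426

0.143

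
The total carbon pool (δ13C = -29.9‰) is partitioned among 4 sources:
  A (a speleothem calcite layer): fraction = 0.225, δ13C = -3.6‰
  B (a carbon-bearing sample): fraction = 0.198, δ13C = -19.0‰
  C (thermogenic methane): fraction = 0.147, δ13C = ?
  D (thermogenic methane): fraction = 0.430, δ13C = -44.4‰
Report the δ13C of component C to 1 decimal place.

Isotope mass balance: δ_bulk = Σ fᵢ·δᵢ.
-29.9 = 0.225×(-3.6) + 0.198×(-19.0) + 0.147×δ_C + 0.430×(-44.4)
0.147·δ_C = -29.9 − (-23.664) = -6.236
δ_C = -6.236 / 0.147 = -42.42‰

-42.4‰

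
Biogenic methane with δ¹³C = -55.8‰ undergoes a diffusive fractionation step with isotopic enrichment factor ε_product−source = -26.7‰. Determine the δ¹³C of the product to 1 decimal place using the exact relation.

Exactly, δ_product = (δ_source + 1000)·(ε/1000 + 1) − 1000.
δ_product = (-55.8 + 1000) × (-26.7/1000 + 1) − 1000
δ_product = -81.01‰

-81.0‰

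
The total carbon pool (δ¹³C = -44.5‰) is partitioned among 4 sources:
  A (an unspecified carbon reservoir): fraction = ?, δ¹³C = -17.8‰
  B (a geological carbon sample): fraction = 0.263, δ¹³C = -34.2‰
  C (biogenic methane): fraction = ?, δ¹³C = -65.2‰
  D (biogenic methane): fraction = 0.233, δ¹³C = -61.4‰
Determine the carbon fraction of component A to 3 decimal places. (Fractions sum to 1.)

Let f_A and f_C be the unknown fractions; fractions sum to 1 so f_A + f_C = 0.504.
Mass balance: Σ fᵢ·δᵢ = δ_bulk ⇒ f_A·(-17.8) + f_C·(-65.2) = -44.5 − (-23.301) = -21.199
Substitute f_C = 0.504 − f_A:
f_A·(-17.8 − -65.2) = -21.199 − 0.504×(-65.2) = 11.662
f_A = 11.662 / 47.4 = 0.2460

0.246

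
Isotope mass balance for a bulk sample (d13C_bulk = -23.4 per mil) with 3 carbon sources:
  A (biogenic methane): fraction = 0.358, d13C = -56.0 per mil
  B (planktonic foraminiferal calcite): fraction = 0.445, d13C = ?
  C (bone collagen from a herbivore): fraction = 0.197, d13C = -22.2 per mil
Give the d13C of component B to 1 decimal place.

Isotope mass balance: δ_bulk = Σ fᵢ·δᵢ.
-23.4 = 0.358×(-56.0) + 0.445×δ_B + 0.197×(-22.2)
0.445·δ_B = -23.4 − (-24.421) = 1.021
δ_B = 1.021 / 0.445 = 2.30 per mil

2.3 per mil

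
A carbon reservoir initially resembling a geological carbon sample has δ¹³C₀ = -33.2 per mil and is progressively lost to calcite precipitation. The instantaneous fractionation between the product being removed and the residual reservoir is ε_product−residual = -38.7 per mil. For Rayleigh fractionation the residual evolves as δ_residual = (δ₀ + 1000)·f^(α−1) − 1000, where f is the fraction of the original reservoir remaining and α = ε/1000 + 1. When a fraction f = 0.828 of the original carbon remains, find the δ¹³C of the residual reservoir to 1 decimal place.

-26.1 per mil

Rayleigh residual: δ_res = (δ₀ + 1000)·f^(α−1) − 1000
α = ε/1000 + 1 = 0.96130, so α − 1 = -0.03870
f^(α−1) = 0.828^(-0.03870) = 1.007331
δ_res = (-33.2 + 1000) × 1.007331 − 1000 = 973.888 − 1000 = -26.11 per mil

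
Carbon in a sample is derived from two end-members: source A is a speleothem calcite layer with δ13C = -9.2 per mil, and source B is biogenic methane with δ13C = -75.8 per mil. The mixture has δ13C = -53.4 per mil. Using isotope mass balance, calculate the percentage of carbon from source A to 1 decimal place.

δ_mix = f_A·δ_A + (1 − f_A)·δ_B  ⇒  f_A = (δ_mix − δ_B)/(δ_A − δ_B)
f_A = (-53.4 − (-75.8)) / (-9.2 − (-75.8))
f_A = 22.4 / 66.6 = 0.3363

33.6%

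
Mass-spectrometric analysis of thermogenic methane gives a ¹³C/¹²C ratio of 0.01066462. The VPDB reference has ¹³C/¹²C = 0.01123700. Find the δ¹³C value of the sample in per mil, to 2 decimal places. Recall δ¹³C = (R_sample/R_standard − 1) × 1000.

δ¹³C = (R_sample / R_standard − 1) × 1000
R_sample / R_standard = 0.01066462 / 0.01123700 = 0.949063
δ¹³C = (0.949063 − 1) × 1000 = -50.937 per mil

-50.94 per mil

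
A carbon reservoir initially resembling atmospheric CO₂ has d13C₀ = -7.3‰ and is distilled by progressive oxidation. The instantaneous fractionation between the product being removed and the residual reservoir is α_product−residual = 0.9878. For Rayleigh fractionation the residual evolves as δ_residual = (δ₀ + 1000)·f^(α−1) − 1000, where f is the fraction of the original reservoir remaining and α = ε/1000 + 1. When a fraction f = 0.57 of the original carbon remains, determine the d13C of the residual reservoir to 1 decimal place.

-0.5‰

Rayleigh residual: δ_res = (δ₀ + 1000)·f^(α−1) − 1000
α − 1 = -0.01220
f^(α−1) = 0.57^(-0.01220) = 1.006881
δ_res = (-7.3 + 1000) × 1.006881 − 1000 = 999.531 − 1000 = -0.47‰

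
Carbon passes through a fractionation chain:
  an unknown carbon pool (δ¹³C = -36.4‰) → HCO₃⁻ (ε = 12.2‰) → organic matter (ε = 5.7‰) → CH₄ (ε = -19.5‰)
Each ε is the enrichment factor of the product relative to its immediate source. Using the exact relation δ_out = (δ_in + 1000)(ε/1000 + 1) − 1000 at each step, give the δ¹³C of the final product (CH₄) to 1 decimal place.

step 1: δ = (-36.40 + 1000)·(12.2/1000 + 1) − 1000 = -24.64‰
step 2: δ = (-24.64 + 1000)·(5.7/1000 + 1) − 1000 = -19.08‰
step 3: δ = (-19.08 + 1000)·(-19.5/1000 + 1) − 1000 = -38.21‰

-38.2‰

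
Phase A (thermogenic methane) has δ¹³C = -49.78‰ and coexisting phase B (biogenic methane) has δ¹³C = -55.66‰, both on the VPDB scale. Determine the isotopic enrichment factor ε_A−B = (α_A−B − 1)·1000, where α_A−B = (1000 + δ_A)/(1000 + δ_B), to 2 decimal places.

α_A−B = (1000 + -49.78) / (1000 + -55.66) = 950.22 / 944.34 = 1.006227
ε_A−B = (1.006227 − 1) × 1000 = 6.227‰
(The approximation ε ≈ δ_A − δ_B would give 5.88‰.)

6.23‰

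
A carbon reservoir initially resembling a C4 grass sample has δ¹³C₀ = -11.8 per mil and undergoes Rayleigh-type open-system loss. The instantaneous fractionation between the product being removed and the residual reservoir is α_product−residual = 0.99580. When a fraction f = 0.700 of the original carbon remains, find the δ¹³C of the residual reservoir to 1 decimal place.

-10.3 per mil

Rayleigh residual: δ_res = (δ₀ + 1000)·f^(α−1) − 1000
α − 1 = -0.00420
f^(α−1) = 0.700^(-0.00420) = 1.001499
δ_res = (-11.8 + 1000) × 1.001499 − 1000 = 989.681 − 1000 = -10.32 per mil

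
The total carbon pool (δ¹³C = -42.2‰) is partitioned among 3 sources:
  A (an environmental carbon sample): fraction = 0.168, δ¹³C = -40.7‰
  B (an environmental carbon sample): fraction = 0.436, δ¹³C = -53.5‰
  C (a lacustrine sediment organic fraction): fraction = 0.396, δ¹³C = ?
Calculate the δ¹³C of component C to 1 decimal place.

-30.4‰

Isotope mass balance: δ_bulk = Σ fᵢ·δᵢ.
-42.2 = 0.168×(-40.7) + 0.436×(-53.5) + 0.396×δ_C
0.396·δ_C = -42.2 − (-30.164) = -12.036
δ_C = -12.036 / 0.396 = -30.39‰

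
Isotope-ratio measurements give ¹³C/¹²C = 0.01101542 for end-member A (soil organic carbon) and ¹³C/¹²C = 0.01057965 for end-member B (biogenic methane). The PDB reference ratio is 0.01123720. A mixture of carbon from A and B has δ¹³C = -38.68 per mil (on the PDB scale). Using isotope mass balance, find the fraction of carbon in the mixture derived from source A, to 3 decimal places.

0.511

δ_A = (0.01101542/0.01123720 − 1)×1000 = (0.980264 − 1)×1000 = -19.736 per mil
δ_B = (0.01057965/0.01123720 − 1)×1000 = (0.941485 − 1)×1000 = -58.515 per mil
f_A = (δ_mix − δ_B)/(δ_A − δ_B) = (-38.68 − (-58.515))/(-19.736 − (-58.515))
f_A = 19.835 / 38.779 = 0.5115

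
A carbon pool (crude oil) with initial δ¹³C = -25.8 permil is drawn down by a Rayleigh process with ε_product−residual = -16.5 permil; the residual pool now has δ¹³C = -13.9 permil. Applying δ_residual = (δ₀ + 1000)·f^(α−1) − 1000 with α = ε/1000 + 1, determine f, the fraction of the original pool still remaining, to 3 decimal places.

0.479

α − 1 = ε/1000 = -0.0165
(δ_res + 1000)/(δ₀ + 1000) = (-13.9 + 1000)/(-25.8 + 1000) = 986.1/974.2 = 1.012215
f = 1.012215^(1/-0.0165) = exp(ln(1.012215)/-0.0165) = exp(0.01214/-0.0165)
f = exp(-0.7358) = 0.4791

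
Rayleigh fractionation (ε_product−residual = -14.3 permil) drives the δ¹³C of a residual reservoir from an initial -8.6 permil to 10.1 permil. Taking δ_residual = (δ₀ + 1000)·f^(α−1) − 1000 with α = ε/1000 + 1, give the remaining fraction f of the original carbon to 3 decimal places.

α − 1 = ε/1000 = -0.0143
(δ_res + 1000)/(δ₀ + 1000) = (10.1 + 1000)/(-8.6 + 1000) = 1010.1/991.4 = 1.018862
f = 1.018862^(1/-0.0143) = exp(ln(1.018862)/-0.0143) = exp(0.01869/-0.0143)
f = exp(-1.3068) = 0.2707

0.271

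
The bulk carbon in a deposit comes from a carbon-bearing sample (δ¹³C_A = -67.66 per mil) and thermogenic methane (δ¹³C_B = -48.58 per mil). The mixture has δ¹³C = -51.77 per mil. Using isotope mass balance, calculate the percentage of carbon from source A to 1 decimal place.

16.7%

δ_mix = f_A·δ_A + (1 − f_A)·δ_B  ⇒  f_A = (δ_mix − δ_B)/(δ_A − δ_B)
f_A = (-51.77 − (-48.58)) / (-67.66 − (-48.58))
f_A = -3.19 / -19.08 = 0.1672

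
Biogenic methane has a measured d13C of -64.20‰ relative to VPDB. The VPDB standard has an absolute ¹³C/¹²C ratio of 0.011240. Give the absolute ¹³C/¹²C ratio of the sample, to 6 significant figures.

R_sample = R_standard × (d13C/1000 + 1)
R_sample = 0.011240 × (-64.20/1000 + 1) = 0.011240 × 0.935800
R_sample = 0.0105184

0.0105184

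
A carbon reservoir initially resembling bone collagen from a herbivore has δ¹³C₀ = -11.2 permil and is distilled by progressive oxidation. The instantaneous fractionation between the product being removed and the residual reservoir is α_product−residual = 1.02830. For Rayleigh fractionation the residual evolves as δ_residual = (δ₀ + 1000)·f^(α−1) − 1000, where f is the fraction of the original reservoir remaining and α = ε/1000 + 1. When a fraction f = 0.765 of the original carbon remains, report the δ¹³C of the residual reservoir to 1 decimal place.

Rayleigh residual: δ_res = (δ₀ + 1000)·f^(α−1) − 1000
α − 1 = 0.02830
f^(α−1) = 0.765^(0.02830) = 0.992448
δ_res = (-11.2 + 1000) × 0.992448 − 1000 = 981.332 − 1000 = -18.67 permil

-18.7 permil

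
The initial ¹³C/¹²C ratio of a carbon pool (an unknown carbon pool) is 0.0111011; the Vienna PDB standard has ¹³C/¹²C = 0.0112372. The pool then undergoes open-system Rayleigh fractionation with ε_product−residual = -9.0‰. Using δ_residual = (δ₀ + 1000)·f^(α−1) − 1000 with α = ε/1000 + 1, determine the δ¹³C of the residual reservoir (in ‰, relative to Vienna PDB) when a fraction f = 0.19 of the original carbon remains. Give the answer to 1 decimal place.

2.8‰

δ₀ = (0.0111011/0.0112372 − 1)×1000 = (0.987888 − 1)×1000 = -12.112‰
α − 1 = ε/1000 = -0.0090
f^(α−1) = 0.19^(-0.0090) = 1.015059
δ_res = (-12.112 + 1000) × 1.015059 − 1000 = 1002.765 − 1000 = 2.76‰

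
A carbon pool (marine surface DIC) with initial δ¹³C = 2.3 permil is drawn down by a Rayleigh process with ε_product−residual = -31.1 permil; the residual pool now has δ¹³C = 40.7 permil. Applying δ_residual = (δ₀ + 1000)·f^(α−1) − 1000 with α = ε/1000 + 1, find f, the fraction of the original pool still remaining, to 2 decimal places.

0.30

α − 1 = ε/1000 = -0.0311
(δ_res + 1000)/(δ₀ + 1000) = (40.7 + 1000)/(2.3 + 1000) = 1040.7/1002.3 = 1.038312
f = 1.038312^(1/-0.0311) = exp(ln(1.038312)/-0.0311) = exp(0.03760/-0.0311)
f = exp(-1.2089) = 0.2985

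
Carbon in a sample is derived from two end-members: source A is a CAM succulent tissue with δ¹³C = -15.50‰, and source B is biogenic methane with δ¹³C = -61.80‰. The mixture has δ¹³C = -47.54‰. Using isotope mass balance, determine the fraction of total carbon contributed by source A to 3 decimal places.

δ_mix = f_A·δ_A + (1 − f_A)·δ_B  ⇒  f_A = (δ_mix − δ_B)/(δ_A − δ_B)
f_A = (-47.54 − (-61.80)) / (-15.50 − (-61.80))
f_A = 14.26 / 46.30 = 0.3080

0.308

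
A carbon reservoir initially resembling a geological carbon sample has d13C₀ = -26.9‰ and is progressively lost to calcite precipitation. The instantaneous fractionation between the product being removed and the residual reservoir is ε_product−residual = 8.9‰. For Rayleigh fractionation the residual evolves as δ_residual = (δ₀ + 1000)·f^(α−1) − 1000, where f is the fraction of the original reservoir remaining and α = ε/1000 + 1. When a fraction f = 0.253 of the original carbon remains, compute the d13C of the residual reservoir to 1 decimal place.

Rayleigh residual: δ_res = (δ₀ + 1000)·f^(α−1) − 1000
α = ε/1000 + 1 = 1.00890, so α − 1 = 0.00890
f^(α−1) = 0.253^(0.00890) = 0.987843
δ_res = (-26.9 + 1000) × 0.987843 − 1000 = 961.270 − 1000 = -38.73‰

-38.7‰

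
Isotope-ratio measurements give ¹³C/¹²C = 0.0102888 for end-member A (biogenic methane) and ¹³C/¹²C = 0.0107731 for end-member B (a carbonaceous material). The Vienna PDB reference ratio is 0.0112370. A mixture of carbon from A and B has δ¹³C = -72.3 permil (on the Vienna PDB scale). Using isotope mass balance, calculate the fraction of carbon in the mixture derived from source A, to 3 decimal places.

δ_A = (0.0102888/0.0112370 − 1)×1000 = (0.915618 − 1)×1000 = -84.382 permil
δ_B = (0.0107731/0.0112370 − 1)×1000 = (0.958717 − 1)×1000 = -41.283 permil
f_A = (δ_mix − δ_B)/(δ_A − δ_B) = (-72.3 − (-41.283))/(-84.382 − (-41.283))
f_A = -31.017 / -43.099 = 0.7197

0.720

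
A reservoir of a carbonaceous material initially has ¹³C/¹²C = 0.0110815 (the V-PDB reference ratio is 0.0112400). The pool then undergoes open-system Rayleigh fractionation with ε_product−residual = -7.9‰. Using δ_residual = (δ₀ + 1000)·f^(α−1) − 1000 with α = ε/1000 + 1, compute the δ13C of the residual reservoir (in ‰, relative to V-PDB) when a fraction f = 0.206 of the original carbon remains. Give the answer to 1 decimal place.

-1.7‰

δ₀ = (0.0110815/0.0112400 − 1)×1000 = (0.985899 − 1)×1000 = -14.101‰
α − 1 = ε/1000 = -0.0079
f^(α−1) = 0.206^(-0.0079) = 1.012559
δ_res = (-14.101 + 1000) × 1.012559 − 1000 = 998.281 − 1000 = -1.72‰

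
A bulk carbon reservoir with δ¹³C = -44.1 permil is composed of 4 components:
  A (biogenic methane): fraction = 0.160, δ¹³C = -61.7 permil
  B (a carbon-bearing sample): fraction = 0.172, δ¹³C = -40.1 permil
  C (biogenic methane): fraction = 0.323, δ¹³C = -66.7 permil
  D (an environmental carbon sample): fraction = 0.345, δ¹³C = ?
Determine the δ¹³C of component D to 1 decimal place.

-16.8 permil

Isotope mass balance: δ_bulk = Σ fᵢ·δᵢ.
-44.1 = 0.160×(-61.7) + 0.172×(-40.1) + 0.323×(-66.7) + 0.345×δ_D
0.345·δ_D = -44.1 − (-38.313) = -5.787
δ_D = -5.787 / 0.345 = -16.77 permil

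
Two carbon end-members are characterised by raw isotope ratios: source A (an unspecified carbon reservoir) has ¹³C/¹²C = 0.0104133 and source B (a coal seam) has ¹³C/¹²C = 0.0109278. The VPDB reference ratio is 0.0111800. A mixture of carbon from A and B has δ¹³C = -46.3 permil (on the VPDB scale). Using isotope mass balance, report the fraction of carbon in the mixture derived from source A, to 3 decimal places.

0.516

δ_A = (0.0104133/0.0111800 − 1)×1000 = (0.931422 − 1)×1000 = -68.578 permil
δ_B = (0.0109278/0.0111800 − 1)×1000 = (0.977442 − 1)×1000 = -22.558 permil
f_A = (δ_mix − δ_B)/(δ_A − δ_B) = (-46.3 − (-22.558))/(-68.578 − (-22.558))
f_A = -23.742 / -46.020 = 0.5159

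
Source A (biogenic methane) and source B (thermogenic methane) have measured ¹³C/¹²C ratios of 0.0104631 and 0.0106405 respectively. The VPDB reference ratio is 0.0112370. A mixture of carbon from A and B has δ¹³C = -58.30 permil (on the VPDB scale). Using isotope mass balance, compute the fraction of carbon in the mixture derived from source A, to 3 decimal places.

0.330

δ_A = (0.0104631/0.0112370 − 1)×1000 = (0.931129 − 1)×1000 = -68.871 permil
δ_B = (0.0106405/0.0112370 − 1)×1000 = (0.946916 − 1)×1000 = -53.084 permil
f_A = (δ_mix − δ_B)/(δ_A − δ_B) = (-58.30 − (-53.084))/(-68.871 − (-53.084))
f_A = -5.216 / -15.787 = 0.3304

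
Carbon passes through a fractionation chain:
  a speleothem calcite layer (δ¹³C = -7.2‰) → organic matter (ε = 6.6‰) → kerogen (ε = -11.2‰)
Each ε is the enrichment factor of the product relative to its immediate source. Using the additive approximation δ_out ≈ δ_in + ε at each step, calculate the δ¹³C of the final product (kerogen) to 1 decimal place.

-11.8‰

step 1: δ ≈ -7.2 + (6.6) = -0.6‰
step 2: δ ≈ -0.6 + (-11.2) = -11.8‰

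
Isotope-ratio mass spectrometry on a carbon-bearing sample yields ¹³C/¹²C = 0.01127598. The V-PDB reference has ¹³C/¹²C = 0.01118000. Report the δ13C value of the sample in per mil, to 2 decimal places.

δ13C = (R_sample / R_standard − 1) × 1000
R_sample / R_standard = 0.01127598 / 0.01118000 = 1.008585
δ13C = (1.008585 − 1) × 1000 = 8.585 per mil

8.58 per mil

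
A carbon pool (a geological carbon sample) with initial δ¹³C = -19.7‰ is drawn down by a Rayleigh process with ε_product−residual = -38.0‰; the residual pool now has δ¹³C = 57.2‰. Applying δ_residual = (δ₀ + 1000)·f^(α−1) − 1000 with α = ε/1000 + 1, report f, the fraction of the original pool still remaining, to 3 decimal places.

α − 1 = ε/1000 = -0.0380
(δ_res + 1000)/(δ₀ + 1000) = (57.2 + 1000)/(-19.7 + 1000) = 1057.2/980.3 = 1.078445
f = 1.078445^(1/-0.0380) = exp(ln(1.078445)/-0.0380) = exp(0.07552/-0.0380)
f = exp(-1.9874) = 0.1371

0.137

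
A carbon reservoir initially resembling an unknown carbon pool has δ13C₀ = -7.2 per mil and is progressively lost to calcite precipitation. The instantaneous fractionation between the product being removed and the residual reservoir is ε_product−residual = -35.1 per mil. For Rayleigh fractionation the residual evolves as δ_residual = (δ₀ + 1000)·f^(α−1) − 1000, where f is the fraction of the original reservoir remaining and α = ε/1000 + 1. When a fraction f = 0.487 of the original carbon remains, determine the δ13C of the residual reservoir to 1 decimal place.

18.2 per mil

Rayleigh residual: δ_res = (δ₀ + 1000)·f^(α−1) − 1000
α = ε/1000 + 1 = 0.96490, so α − 1 = -0.03510
f^(α−1) = 0.487^(-0.03510) = 1.025576
δ_res = (-7.2 + 1000) × 1.025576 − 1000 = 1018.192 − 1000 = 18.19 per mil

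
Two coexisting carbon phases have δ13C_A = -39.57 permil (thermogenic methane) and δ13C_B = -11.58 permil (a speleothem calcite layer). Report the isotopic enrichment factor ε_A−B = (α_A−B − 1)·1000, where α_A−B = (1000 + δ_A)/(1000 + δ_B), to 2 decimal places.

α_A−B = (1000 + -39.57) / (1000 + -11.58) = 960.43 / 988.42 = 0.971682
ε_A−B = (0.971682 − 1) × 1000 = -28.318 permil
(The approximation ε ≈ δ_A − δ_B would give -27.99 permil.)

-28.32 permil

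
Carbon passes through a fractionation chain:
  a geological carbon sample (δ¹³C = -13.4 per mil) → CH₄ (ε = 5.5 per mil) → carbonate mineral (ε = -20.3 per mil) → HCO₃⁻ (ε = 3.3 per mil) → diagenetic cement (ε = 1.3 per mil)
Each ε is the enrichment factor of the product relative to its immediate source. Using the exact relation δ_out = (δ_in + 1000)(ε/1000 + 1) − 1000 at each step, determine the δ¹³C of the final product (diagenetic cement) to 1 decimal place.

step 1: δ = (-13.40 + 1000)·(5.5/1000 + 1) − 1000 = -7.97 per mil
step 2: δ = (-7.97 + 1000)·(-20.3/1000 + 1) − 1000 = -28.11 per mil
step 3: δ = (-28.11 + 1000)·(3.3/1000 + 1) − 1000 = -24.90 per mil
step 4: δ = (-24.90 + 1000)·(1.3/1000 + 1) − 1000 = -23.64 per mil

-23.6 per mil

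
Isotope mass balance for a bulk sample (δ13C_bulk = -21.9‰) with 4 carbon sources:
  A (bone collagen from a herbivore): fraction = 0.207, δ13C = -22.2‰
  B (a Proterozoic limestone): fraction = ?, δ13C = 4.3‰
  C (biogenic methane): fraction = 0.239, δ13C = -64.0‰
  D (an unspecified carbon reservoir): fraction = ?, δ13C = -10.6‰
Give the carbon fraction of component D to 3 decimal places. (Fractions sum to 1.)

0.295

Let f_D and f_B be the unknown fractions; fractions sum to 1 so f_D + f_B = 0.554.
Mass balance: Σ fᵢ·δᵢ = δ_bulk ⇒ f_D·(-10.6) + f_B·(4.3) = -21.9 − (-19.891) = -2.009
Substitute f_B = 0.554 − f_D:
f_D·(-10.6 − 4.3) = -2.009 − 0.554×(4.3) = -4.391
f_D = -4.391 / -14.9 = 0.2947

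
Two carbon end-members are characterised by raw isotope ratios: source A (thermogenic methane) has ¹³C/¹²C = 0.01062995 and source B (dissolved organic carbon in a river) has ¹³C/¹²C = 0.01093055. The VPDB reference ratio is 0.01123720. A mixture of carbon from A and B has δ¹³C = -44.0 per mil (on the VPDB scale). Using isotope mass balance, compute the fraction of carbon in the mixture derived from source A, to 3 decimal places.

δ_A = (0.01062995/0.01123720 − 1)×1000 = (0.945961 − 1)×1000 = -54.039 per mil
δ_B = (0.01093055/0.01123720 − 1)×1000 = (0.972711 − 1)×1000 = -27.289 per mil
f_A = (δ_mix − δ_B)/(δ_A − δ_B) = (-44.0 − (-27.289))/(-54.039 − (-27.289))
f_A = -16.711 / -26.750 = 0.6247

0.625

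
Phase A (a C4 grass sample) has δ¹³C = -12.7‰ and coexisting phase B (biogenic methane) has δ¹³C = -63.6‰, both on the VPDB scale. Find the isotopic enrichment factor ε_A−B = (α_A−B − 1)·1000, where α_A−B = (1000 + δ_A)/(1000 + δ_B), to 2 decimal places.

54.36‰

α_A−B = (1000 + -12.7) / (1000 + -63.6) = 987.3 / 936.4 = 1.054357
ε_A−B = (1.054357 − 1) × 1000 = 54.357‰
(The approximation ε ≈ δ_A − δ_B would give 50.9‰.)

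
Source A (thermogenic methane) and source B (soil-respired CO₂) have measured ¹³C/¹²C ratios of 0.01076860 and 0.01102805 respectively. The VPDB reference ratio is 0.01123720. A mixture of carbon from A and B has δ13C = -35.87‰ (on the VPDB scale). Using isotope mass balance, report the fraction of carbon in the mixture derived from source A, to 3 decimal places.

0.747

δ_A = (0.01076860/0.01123720 − 1)×1000 = (0.958299 − 1)×1000 = -41.701‰
δ_B = (0.01102805/0.01123720 − 1)×1000 = (0.981388 − 1)×1000 = -18.612‰
f_A = (δ_mix − δ_B)/(δ_A − δ_B) = (-35.87 − (-18.612))/(-41.701 − (-18.612))
f_A = -17.258 / -23.088 = 0.7475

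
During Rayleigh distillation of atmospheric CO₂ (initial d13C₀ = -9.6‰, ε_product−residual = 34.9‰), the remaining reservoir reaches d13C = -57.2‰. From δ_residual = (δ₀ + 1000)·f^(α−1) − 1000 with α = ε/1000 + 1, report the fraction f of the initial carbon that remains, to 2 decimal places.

α − 1 = ε/1000 = 0.0349
(δ_res + 1000)/(δ₀ + 1000) = (-57.2 + 1000)/(-9.6 + 1000) = 942.8/990.4 = 0.951939
f = 0.951939^(1/0.0349) = exp(ln(0.951939)/0.0349) = exp(-0.04925/0.0349)
f = exp(-1.4113) = 0.2438

0.24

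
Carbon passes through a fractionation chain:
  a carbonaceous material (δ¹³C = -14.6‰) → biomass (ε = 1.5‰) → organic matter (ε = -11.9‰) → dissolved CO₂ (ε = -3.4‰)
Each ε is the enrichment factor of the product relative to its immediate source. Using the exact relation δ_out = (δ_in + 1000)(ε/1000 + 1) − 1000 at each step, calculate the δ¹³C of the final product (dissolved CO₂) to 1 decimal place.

step 1: δ = (-14.60 + 1000)·(1.5/1000 + 1) − 1000 = -13.12‰
step 2: δ = (-13.12 + 1000)·(-11.9/1000 + 1) − 1000 = -24.87‰
step 3: δ = (-24.87 + 1000)·(-3.4/1000 + 1) − 1000 = -28.18‰

-28.2‰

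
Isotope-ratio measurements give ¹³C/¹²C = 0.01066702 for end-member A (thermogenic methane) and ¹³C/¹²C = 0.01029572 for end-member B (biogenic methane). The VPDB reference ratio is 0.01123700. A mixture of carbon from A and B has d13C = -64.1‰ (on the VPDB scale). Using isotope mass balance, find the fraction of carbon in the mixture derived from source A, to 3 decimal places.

0.595

δ_A = (0.01066702/0.01123700 − 1)×1000 = (0.949276 − 1)×1000 = -50.724‰
δ_B = (0.01029572/0.01123700 − 1)×1000 = (0.916234 − 1)×1000 = -83.766‰
f_A = (δ_mix − δ_B)/(δ_A − δ_B) = (-64.1 − (-83.766))/(-50.724 − (-83.766))
f_A = 19.666 / 33.043 = 0.5952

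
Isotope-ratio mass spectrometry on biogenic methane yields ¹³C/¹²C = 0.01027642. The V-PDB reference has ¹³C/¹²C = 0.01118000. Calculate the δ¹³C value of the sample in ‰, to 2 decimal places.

-80.82‰

δ¹³C = (R_sample / R_standard − 1) × 1000
R_sample / R_standard = 0.01027642 / 0.01118000 = 0.919179
δ¹³C = (0.919179 − 1) × 1000 = -80.821‰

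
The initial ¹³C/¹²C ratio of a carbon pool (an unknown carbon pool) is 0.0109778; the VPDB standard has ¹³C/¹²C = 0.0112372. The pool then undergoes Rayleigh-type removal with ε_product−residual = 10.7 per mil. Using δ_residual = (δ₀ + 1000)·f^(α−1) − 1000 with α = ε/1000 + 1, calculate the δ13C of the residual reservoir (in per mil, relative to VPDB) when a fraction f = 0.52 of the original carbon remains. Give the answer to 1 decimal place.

-29.9 per mil

δ₀ = (0.0109778/0.0112372 − 1)×1000 = (0.976916 − 1)×1000 = -23.084 per mil
α − 1 = ε/1000 = 0.0107
f^(α−1) = 0.52^(0.0107) = 0.993027
δ_res = (-23.084 + 1000) × 0.993027 − 1000 = 970.104 − 1000 = -29.90 per mil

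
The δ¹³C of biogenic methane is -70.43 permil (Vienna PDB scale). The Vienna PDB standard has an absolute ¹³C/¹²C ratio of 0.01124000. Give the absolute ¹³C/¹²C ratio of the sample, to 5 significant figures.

R_sample = R_standard × (δ¹³C/1000 + 1)
R_sample = 0.01124000 × (-70.43/1000 + 1) = 0.01124000 × 0.929570
R_sample = 0.0104484

0.010448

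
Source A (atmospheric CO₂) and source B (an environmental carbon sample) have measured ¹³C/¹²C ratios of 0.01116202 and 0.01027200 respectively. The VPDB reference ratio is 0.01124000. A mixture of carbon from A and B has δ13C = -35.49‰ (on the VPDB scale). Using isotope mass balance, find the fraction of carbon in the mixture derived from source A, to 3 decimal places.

δ_A = (0.01116202/0.01124000 − 1)×1000 = (0.993062 − 1)×1000 = -6.938‰
δ_B = (0.01027200/0.01124000 − 1)×1000 = (0.913879 − 1)×1000 = -86.121‰
f_A = (δ_mix − δ_B)/(δ_A − δ_B) = (-35.49 − (-86.121))/(-6.938 − (-86.121))
f_A = 50.631 / 79.183 = 0.6394

0.639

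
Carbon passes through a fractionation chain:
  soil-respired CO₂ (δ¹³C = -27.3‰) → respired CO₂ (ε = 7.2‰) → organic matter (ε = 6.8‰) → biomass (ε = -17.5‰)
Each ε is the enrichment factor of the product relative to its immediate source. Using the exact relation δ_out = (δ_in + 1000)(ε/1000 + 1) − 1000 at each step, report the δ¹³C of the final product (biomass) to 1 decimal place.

step 1: δ = (-27.30 + 1000)·(7.2/1000 + 1) − 1000 = -20.30‰
step 2: δ = (-20.30 + 1000)·(6.8/1000 + 1) − 1000 = -13.63‰
step 3: δ = (-13.63 + 1000)·(-17.5/1000 + 1) − 1000 = -30.90‰

-30.9‰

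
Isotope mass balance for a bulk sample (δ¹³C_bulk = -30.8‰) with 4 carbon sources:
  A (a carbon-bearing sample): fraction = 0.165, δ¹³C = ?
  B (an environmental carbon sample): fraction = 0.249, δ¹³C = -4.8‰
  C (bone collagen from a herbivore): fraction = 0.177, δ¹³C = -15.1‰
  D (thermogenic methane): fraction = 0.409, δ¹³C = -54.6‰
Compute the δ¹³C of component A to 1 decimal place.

Isotope mass balance: δ_bulk = Σ fᵢ·δᵢ.
-30.8 = 0.165×δ_A + 0.249×(-4.8) + 0.177×(-15.1) + 0.409×(-54.6)
0.165·δ_A = -30.8 − (-26.199) = -4.601
δ_A = -4.601 / 0.165 = -27.88‰

-27.9‰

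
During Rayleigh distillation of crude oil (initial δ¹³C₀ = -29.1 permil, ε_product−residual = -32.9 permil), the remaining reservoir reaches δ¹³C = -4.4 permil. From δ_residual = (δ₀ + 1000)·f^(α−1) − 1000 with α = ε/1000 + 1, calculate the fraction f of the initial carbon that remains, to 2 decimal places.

α − 1 = ε/1000 = -0.0329
(δ_res + 1000)/(δ₀ + 1000) = (-4.4 + 1000)/(-29.1 + 1000) = 995.6/970.9 = 1.025440
f = 1.025440^(1/-0.0329) = exp(ln(1.025440)/-0.0329) = exp(0.02512/-0.0329)
f = exp(-0.7636) = 0.4660

0.47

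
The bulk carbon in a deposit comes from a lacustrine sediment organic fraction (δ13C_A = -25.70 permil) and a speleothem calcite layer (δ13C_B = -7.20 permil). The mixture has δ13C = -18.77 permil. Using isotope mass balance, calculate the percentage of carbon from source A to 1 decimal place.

δ_mix = f_A·δ_A + (1 − f_A)·δ_B  ⇒  f_A = (δ_mix − δ_B)/(δ_A − δ_B)
f_A = (-18.77 − (-7.20)) / (-25.70 − (-7.20))
f_A = -11.57 / -18.50 = 0.6254

62.5%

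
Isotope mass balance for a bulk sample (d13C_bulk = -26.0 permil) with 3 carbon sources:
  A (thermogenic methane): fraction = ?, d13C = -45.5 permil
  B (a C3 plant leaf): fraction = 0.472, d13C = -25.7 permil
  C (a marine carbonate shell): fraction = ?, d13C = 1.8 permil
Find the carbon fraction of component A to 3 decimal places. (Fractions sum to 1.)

Let f_A and f_C be the unknown fractions; fractions sum to 1 so f_A + f_C = 0.528.
Mass balance: Σ fᵢ·δᵢ = δ_bulk ⇒ f_A·(-45.5) + f_C·(1.8) = -26.0 − (-12.130) = -13.870
Substitute f_C = 0.528 − f_A:
f_A·(-45.5 − 1.8) = -13.870 − 0.528×(1.8) = -14.820
f_A = -14.820 / -47.3 = 0.3133

0.313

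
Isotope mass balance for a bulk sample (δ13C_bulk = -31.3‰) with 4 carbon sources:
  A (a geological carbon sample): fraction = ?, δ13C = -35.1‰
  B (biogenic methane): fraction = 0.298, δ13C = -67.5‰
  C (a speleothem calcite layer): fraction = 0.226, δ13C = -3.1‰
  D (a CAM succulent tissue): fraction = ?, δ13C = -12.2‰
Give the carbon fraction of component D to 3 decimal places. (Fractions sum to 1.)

Let f_D and f_A be the unknown fractions; fractions sum to 1 so f_D + f_A = 0.476.
Mass balance: Σ fᵢ·δᵢ = δ_bulk ⇒ f_D·(-12.2) + f_A·(-35.1) = -31.3 − (-20.816) = -10.484
Substitute f_A = 0.476 − f_D:
f_D·(-12.2 − -35.1) = -10.484 − 0.476×(-35.1) = 6.223
f_D = 6.223 / 22.9 = 0.2718

0.272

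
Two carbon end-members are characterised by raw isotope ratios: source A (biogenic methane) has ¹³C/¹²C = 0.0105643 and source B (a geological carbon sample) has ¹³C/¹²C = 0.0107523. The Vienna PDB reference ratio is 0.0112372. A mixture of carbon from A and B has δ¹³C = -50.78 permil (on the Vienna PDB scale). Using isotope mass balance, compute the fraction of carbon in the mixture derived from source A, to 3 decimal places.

δ_A = (0.0105643/0.0112372 − 1)×1000 = (0.940119 − 1)×1000 = -59.881 permil
δ_B = (0.0107523/0.0112372 − 1)×1000 = (0.956849 − 1)×1000 = -43.151 permil
f_A = (δ_mix − δ_B)/(δ_A − δ_B) = (-50.78 − (-43.151))/(-59.881 − (-43.151))
f_A = -7.629 / -16.730 = 0.4560

0.456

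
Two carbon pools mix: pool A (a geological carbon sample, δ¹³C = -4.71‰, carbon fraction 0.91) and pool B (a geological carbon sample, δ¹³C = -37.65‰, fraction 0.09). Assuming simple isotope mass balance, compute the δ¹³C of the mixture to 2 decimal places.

-7.67‰

δ_mix = f_A·δ_A + f_B·δ_B
δ_mix = 0.91 × (-4.71) + 0.09 × (-37.65)
δ_mix = -4.286 + -3.388 = -7.675‰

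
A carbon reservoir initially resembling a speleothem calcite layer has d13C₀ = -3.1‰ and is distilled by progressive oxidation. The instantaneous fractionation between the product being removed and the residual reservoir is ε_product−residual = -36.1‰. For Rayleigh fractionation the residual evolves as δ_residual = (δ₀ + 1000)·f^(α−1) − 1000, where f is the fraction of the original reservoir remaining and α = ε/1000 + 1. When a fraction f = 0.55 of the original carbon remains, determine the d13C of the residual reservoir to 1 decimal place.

Rayleigh residual: δ_res = (δ₀ + 1000)·f^(α−1) − 1000
α = ε/1000 + 1 = 0.96390, so α − 1 = -0.03610
f^(α−1) = 0.55^(-0.03610) = 1.021816
δ_res = (-3.1 + 1000) × 1.021816 − 1000 = 1018.649 − 1000 = 18.65‰

18.6‰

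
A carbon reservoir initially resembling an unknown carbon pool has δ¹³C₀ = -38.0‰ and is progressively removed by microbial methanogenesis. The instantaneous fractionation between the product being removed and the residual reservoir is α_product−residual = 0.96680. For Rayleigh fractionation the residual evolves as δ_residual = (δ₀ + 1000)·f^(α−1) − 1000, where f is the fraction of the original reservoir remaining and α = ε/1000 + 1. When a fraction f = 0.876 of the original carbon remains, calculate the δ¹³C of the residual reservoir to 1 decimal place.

Rayleigh residual: δ_res = (δ₀ + 1000)·f^(α−1) − 1000
α − 1 = -0.03320
f^(α−1) = 0.876^(-0.03320) = 1.004405
δ_res = (-38.0 + 1000) × 1.004405 − 1000 = 966.238 − 1000 = -33.76‰

-33.8‰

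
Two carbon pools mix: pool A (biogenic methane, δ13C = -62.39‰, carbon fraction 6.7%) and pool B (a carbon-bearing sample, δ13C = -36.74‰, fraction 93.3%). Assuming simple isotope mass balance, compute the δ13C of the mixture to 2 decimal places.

δ_mix = f_A·δ_A + f_B·δ_B
δ_mix = 0.067 × (-62.39) + 0.933 × (-36.74)
δ_mix = -4.180 + -34.278 = -38.459‰

-38.46‰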